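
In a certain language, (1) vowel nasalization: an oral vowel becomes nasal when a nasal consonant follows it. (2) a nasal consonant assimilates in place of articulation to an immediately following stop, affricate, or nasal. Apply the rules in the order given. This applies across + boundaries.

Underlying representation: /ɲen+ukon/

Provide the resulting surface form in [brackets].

Rule 1: /e/ before nasal /n/ → [ẽ]
Rule 1: /o/ before nasal /n/ → [õ]
After rule 1: ɲẽn+ukõn
Rule 2: no segment meets the rule's conditions; no change.

[ɲẽn+ukõn]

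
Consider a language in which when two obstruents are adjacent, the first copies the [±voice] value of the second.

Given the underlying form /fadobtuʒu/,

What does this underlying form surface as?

/b/ before /t/ (voiceless) → [p]

[fadoptuʒu]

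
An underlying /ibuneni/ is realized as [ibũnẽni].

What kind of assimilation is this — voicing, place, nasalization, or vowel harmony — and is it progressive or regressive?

/u/→[ũ] /e/→[ẽ].
Each target copies a feature from the following segment, so the direction is regressive.

nasalization, regressive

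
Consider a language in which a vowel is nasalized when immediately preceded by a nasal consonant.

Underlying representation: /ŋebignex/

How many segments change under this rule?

/e/ after nasal /ŋ/ → [ẽ]
/e/ after nasal /n/ → [ẽ]
2 segments change.

2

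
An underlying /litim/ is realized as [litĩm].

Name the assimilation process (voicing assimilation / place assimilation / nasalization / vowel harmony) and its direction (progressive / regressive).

nasalization, regressive

/i/→[ĩ].
Each target copies a feature from the following segment, so the direction is regressive.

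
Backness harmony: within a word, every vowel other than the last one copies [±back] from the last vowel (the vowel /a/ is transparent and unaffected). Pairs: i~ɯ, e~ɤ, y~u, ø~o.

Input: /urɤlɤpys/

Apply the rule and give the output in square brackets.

/u/ harmonizes with /y/ ([-back]) → [y]
/ɤ/ harmonizes with /y/ ([-back]) → [e]
/ɤ/ harmonizes with /y/ ([-back]) → [e]

[yrelepys]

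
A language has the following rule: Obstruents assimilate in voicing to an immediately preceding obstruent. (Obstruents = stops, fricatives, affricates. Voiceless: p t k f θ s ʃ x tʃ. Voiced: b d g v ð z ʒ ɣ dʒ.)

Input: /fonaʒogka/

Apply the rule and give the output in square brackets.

/k/ after /g/ (voiced) → [g]

[fonaʒogga]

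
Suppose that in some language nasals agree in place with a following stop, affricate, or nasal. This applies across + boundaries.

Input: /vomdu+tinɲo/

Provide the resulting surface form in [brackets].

[vondu+tiɲɲo]

/m/ before /d/ (alveolar) → [n]
/n/ before /ɲ/ (palatal) → [ɲ]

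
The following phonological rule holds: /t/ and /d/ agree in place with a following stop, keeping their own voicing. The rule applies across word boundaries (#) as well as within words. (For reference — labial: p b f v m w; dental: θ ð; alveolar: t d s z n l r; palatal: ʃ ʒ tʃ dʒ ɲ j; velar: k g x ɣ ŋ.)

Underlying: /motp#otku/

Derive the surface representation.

[mopp#okku]

/t/ before /p/ (labial) → [p]
/t/ before /k/ (velar) → [k]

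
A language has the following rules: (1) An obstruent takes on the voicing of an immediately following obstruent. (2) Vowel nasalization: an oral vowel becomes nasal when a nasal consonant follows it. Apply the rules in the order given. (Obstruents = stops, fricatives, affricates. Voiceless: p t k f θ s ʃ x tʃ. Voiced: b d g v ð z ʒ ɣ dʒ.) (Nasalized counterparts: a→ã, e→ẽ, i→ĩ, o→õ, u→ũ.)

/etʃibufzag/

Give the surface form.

Rule 1: /f/ before /z/ (voiced) → [v]
After rule 1: etʃibuvzag
Rule 2: no segment meets the rule's conditions; no change.

[etʃibuvzag]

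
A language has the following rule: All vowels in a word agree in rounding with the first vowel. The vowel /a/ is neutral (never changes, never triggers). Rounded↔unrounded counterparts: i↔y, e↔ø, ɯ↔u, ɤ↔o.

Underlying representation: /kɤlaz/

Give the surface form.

no segment meets the rule's conditions; no change.

[kɤlaz]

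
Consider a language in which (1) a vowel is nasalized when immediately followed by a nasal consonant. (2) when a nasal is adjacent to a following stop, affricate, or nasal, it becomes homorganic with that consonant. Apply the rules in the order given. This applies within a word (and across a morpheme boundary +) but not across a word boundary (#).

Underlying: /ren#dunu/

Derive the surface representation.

[rẽn#dũnu]

Rule 1: /e/ before nasal /n/ → [ẽ]
Rule 1: /u/ before nasal /n/ → [ũ]
After rule 1: rẽn#dũnu
Rule 2: no segment meets the rule's conditions; no change.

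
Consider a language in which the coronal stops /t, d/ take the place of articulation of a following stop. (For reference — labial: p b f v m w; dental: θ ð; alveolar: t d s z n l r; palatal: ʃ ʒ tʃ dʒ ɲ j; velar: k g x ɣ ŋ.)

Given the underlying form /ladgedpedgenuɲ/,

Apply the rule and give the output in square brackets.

/d/ before /g/ (velar) → [g]
/d/ before /p/ (labial) → [b]
/d/ before /g/ (velar) → [g]

[laggebpeggenuɲ]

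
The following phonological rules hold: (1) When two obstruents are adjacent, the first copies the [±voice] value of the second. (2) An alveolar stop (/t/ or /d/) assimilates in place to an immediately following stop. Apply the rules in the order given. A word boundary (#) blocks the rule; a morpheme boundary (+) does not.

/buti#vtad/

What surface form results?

Rule 1: /v/ before /t/ (voiceless) → [f]
After rule 1: buti#ftad
Rule 2: no segment meets the rule's conditions; no change.

[buti#ftad]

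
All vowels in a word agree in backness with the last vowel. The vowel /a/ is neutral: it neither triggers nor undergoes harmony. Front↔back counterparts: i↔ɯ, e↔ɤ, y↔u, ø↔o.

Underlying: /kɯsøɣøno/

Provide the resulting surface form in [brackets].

[kɯsoɣono]

/ø/ harmonizes with /o/ ([+back]) → [o]
/ø/ harmonizes with /o/ ([+back]) → [o]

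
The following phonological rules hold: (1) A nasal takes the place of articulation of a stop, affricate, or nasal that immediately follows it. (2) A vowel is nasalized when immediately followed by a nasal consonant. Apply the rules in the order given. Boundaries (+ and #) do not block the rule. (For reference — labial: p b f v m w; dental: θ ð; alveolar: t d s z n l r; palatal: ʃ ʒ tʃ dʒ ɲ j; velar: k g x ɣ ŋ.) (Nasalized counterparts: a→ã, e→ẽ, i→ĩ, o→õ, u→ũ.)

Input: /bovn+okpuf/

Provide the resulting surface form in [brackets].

[bovn+okpuf]

Rule 1: no segment meets the rule's conditions; no change.
After rule 1: bovn+okpuf
Rule 2: no segment meets the rule's conditions; no change.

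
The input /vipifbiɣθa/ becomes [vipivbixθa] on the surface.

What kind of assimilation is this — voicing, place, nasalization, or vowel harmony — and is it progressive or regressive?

/f/→[v] /ɣ/→[x].
Each target copies a feature from the following segment, so the direction is regressive.

voicing assimilation, regressive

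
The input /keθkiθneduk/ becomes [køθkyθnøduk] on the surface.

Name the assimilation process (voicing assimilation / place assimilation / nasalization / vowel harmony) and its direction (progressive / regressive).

/e/→[ø] /i/→[y] /e/→[ø].
Vowels agree with the last vowel, so the harmony is regressive.

vowel harmony, regressive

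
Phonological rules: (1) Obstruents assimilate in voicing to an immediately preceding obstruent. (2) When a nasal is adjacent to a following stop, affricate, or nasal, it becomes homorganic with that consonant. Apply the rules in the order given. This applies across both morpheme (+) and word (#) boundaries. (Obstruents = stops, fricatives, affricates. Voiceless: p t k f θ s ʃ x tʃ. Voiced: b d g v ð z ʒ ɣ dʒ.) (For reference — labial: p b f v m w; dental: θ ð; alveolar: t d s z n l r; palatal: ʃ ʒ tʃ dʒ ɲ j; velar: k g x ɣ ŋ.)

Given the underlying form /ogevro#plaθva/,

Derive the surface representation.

[ogevro#plaθfa]

Rule 1: /v/ after /θ/ (voiceless) → [f]
After rule 1: ogevro#plaθfa
Rule 2: no segment meets the rule's conditions; no change.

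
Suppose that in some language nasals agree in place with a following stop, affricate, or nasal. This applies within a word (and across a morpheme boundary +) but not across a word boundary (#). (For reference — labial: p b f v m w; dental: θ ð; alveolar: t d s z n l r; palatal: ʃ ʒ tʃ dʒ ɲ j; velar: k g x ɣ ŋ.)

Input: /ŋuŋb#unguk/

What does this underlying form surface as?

[ŋumb#uŋguk]

/ŋ/ before /b/ (labial) → [m]
/n/ before /g/ (velar) → [ŋ]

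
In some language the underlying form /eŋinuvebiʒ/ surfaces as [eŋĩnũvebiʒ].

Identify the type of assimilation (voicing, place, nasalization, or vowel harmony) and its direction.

/i/→[ĩ] /u/→[ũ].
Each target copies a feature from the preceding segment, so the direction is progressive.

nasalization, progressive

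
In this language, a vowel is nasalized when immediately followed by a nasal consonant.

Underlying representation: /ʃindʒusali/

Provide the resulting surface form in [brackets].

/i/ before nasal /n/ → [ĩ]

[ʃĩndʒusali]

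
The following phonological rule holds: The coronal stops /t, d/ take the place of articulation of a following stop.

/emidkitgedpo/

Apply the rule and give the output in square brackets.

/d/ before /k/ (velar) → [g]
/t/ before /g/ (velar) → [k]
/d/ before /p/ (labial) → [b]

[emigkikgebpo]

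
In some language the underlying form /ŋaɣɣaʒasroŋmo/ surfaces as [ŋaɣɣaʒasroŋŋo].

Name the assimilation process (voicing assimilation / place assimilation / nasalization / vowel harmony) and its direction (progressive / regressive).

place assimilation, progressive

/m/→[ŋ].
Each target copies a feature from the preceding segment, so the direction is progressive.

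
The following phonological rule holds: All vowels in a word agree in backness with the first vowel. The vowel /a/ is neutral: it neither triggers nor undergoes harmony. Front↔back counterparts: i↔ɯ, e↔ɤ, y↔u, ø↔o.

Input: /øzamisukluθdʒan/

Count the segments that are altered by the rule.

2

/u/ harmonizes with /ø/ ([-back]) → [y]
/u/ harmonizes with /ø/ ([-back]) → [y]
2 segments change.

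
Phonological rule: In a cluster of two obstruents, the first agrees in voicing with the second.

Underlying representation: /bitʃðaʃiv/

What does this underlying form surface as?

/tʃ/ before /ð/ (voiced) → [dʒ]

[bidʒðaʃiv]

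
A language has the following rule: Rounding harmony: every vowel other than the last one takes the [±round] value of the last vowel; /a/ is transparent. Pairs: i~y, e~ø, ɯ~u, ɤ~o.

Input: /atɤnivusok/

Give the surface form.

/ɤ/ harmonizes with /o/ ([+round]) → [o]
/i/ harmonizes with /o/ ([+round]) → [y]

[atonyvusok]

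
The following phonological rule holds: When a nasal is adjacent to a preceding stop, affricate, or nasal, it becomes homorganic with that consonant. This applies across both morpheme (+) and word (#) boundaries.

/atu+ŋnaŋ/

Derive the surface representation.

/n/ after /ŋ/ (velar) → [ŋ]

[atu+ŋŋaŋ]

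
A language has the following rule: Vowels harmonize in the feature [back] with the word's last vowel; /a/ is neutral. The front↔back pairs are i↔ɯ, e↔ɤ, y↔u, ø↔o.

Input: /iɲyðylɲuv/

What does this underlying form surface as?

/i/ harmonizes with /u/ ([+back]) → [ɯ]
/y/ harmonizes with /u/ ([+back]) → [u]
/y/ harmonizes with /u/ ([+back]) → [u]

[ɯɲuðulɲuv]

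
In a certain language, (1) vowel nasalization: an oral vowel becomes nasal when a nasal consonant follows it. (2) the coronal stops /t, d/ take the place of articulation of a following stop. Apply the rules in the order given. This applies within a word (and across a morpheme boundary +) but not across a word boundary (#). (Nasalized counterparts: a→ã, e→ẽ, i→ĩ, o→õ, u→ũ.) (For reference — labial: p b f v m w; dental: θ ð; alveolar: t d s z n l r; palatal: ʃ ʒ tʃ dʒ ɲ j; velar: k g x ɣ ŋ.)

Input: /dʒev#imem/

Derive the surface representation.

Rule 1: /i/ before nasal /m/ → [ĩ]
Rule 1: /e/ before nasal /m/ → [ẽ]
After rule 1: dʒev#ĩmẽm
Rule 2: no segment meets the rule's conditions; no change.

[dʒev#ĩmẽm]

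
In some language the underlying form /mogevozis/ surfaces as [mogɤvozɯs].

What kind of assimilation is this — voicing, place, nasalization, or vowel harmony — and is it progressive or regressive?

/e/→[ɤ] /i/→[ɯ].
Vowels agree with the first vowel, so the harmony is progressive.

vowel harmony, progressive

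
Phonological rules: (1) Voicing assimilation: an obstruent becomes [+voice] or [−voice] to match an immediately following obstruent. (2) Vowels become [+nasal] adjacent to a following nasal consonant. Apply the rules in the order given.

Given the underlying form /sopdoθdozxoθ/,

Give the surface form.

Rule 1: /p/ before /d/ (voiced) → [b]
Rule 1: /θ/ before /d/ (voiced) → [ð]
Rule 1: /z/ before /x/ (voiceless) → [s]
After rule 1: sobdoðdosxoθ
Rule 2: no segment meets the rule's conditions; no change.

[sobdoðdosxoθ]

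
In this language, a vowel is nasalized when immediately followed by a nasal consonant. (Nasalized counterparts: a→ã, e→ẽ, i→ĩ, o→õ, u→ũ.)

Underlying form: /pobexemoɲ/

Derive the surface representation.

[pobexẽmõɲ]

/e/ before nasal /m/ → [ẽ]
/o/ before nasal /ɲ/ → [õ]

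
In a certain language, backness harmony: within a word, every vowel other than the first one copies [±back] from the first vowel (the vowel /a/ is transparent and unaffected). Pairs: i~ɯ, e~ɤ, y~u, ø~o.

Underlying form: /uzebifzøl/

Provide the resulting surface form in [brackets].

[uzɤbɯfzol]

/e/ harmonizes with /u/ ([+back]) → [ɤ]
/i/ harmonizes with /u/ ([+back]) → [ɯ]
/ø/ harmonizes with /u/ ([+back]) → [o]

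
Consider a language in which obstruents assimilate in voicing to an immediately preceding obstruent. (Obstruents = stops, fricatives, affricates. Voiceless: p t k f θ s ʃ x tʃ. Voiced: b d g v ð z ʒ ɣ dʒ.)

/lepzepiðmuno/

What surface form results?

[lepsepiðmuno]

/z/ after /p/ (voiceless) → [s]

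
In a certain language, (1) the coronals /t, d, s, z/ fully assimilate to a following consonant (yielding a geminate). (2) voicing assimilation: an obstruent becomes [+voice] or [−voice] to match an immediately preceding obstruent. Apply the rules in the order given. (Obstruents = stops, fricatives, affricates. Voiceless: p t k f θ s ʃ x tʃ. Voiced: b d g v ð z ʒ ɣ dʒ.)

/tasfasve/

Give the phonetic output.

Rule 1: /s/ before /f/ → [f] (total assimilation)
Rule 1: /s/ before /v/ → [v] (total assimilation)
After rule 1: taffavve
Rule 2: no segment meets the rule's conditions; no change.

[taffavve]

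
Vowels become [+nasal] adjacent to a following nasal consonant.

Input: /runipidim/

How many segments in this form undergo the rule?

/u/ before nasal /n/ → [ũ]
/i/ before nasal /m/ → [ĩ]
2 segments change.

2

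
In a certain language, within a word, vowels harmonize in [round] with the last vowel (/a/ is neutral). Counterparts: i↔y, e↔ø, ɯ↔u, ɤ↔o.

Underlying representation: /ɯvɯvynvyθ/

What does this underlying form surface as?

/ɯ/ harmonizes with /y/ ([+round]) → [u]
/ɯ/ harmonizes with /y/ ([+round]) → [u]

[uvuvynvyθ]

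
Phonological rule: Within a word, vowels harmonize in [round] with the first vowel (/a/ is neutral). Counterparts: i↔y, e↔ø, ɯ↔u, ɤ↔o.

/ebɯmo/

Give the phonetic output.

/o/ harmonizes with /e/ ([-round]) → [ɤ]

[ebɯmɤ]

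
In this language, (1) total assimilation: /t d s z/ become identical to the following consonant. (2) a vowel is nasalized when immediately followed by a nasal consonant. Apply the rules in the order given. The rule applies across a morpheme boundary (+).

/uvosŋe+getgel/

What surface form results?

Rule 1: /s/ before /ŋ/ → [ŋ] (total assimilation)
Rule 1: /t/ before /g/ → [g] (total assimilation)
After rule 1: uvoŋŋe+geggel
Rule 2: /o/ before nasal /ŋ/ → [õ]

[uvõŋŋe+geggel]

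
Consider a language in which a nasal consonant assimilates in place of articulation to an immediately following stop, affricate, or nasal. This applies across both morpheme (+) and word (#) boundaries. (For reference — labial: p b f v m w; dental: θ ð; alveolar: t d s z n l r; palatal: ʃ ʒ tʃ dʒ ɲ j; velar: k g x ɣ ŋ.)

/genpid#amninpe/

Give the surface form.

[gempid#annimpe]

/n/ before /p/ (labial) → [m]
/m/ before /n/ (alveolar) → [n]
/n/ before /p/ (labial) → [m]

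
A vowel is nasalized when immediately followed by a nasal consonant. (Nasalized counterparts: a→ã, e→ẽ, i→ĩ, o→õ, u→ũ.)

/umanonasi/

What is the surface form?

[ũmãnõnasi]

/u/ before nasal /m/ → [ũ]
/a/ before nasal /n/ → [ã]
/o/ before nasal /n/ → [õ]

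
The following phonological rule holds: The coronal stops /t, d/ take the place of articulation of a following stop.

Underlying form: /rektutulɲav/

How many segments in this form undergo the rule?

No segment meets the rule's conditions.

0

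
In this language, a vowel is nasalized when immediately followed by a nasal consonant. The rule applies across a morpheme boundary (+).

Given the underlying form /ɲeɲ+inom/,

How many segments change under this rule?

/e/ before nasal /ɲ/ → [ẽ]
/i/ before nasal /n/ → [ĩ]
/o/ before nasal /m/ → [õ]
3 segments change.

3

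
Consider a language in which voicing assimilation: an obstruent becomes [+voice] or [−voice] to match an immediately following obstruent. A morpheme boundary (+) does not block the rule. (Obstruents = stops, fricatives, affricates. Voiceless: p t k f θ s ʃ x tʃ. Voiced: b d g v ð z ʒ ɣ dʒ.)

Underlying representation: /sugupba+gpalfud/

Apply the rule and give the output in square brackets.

[sugubba+kpalfud]

/p/ before /b/ (voiced) → [b]
/g/ before /p/ (voiceless) → [k]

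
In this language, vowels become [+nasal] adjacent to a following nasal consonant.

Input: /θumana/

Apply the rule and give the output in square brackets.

/u/ before nasal /m/ → [ũ]
/a/ before nasal /n/ → [ã]

[θũmãna]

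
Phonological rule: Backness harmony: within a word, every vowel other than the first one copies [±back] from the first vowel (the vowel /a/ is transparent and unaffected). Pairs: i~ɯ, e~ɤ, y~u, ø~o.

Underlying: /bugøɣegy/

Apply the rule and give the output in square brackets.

/ø/ harmonizes with /u/ ([+back]) → [o]
/e/ harmonizes with /u/ ([+back]) → [ɤ]
/y/ harmonizes with /u/ ([+back]) → [u]

[bugoɣɤgu]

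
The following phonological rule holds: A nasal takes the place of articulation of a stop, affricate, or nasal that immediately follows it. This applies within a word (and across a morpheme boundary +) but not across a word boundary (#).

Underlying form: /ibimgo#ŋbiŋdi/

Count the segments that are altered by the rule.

3

/m/ before /g/ (velar) → [ŋ]
/ŋ/ before /b/ (labial) → [m]
/ŋ/ before /d/ (alveolar) → [n]
3 segments change.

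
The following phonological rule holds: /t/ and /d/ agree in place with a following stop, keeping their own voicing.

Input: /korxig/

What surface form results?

[korxig]

no segment meets the rule's conditions; no change.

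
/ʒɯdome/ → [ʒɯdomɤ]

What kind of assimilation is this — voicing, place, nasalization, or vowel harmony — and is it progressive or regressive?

vowel harmony, progressive

/e/→[ɤ].
Vowels agree with the first vowel, so the harmony is progressive.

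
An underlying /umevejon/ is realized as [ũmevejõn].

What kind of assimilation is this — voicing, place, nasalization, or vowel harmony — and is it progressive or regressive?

nasalization, regressive

/u/→[ũ] /o/→[õ].
Each target copies a feature from the following segment, so the direction is regressive.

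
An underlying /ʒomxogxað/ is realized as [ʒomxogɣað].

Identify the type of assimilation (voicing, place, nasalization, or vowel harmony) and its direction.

/x/→[ɣ].
Each target copies a feature from the preceding segment, so the direction is progressive.

voicing assimilation, progressive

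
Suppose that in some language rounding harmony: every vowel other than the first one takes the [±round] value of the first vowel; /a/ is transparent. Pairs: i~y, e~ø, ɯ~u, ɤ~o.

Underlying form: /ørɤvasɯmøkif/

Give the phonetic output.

[ørovasumøkyf]

/ɤ/ harmonizes with /ø/ ([+round]) → [o]
/ɯ/ harmonizes with /ø/ ([+round]) → [u]
/i/ harmonizes with /ø/ ([+round]) → [y]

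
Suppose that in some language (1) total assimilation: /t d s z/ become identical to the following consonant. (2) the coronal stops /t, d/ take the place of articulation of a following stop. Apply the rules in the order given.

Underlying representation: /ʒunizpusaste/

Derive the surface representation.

[ʒunippusatte]

Rule 1: /z/ before /p/ → [p] (total assimilation)
Rule 1: /s/ before /t/ → [t] (total assimilation)
After rule 1: ʒunippusatte
Rule 2: no segment meets the rule's conditions; no change.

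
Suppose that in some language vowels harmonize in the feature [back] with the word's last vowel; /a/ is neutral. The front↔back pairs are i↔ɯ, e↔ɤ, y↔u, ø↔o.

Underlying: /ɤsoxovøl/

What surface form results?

[esøxøvøl]

/ɤ/ harmonizes with /ø/ ([-back]) → [e]
/o/ harmonizes with /ø/ ([-back]) → [ø]
/o/ harmonizes with /ø/ ([-back]) → [ø]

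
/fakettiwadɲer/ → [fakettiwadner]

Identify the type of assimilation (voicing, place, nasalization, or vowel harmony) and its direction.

place assimilation, progressive

/ɲ/→[n].
Each target copies a feature from the preceding segment, so the direction is progressive.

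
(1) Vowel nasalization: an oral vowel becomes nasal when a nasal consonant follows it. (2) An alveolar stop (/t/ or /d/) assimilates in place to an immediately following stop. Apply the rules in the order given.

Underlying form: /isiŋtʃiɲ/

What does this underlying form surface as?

Rule 1: /i/ before nasal /ŋ/ → [ĩ]
Rule 1: /i/ before nasal /ɲ/ → [ĩ]
After rule 1: isĩŋtʃĩɲ
Rule 2: no segment meets the rule's conditions; no change.

[isĩŋtʃĩɲ]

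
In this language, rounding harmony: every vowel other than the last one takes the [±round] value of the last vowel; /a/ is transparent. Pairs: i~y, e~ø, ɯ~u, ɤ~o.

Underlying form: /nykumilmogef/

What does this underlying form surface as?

[nikɯmilmɤgef]

/y/ harmonizes with /e/ ([-round]) → [i]
/u/ harmonizes with /e/ ([-round]) → [ɯ]
/o/ harmonizes with /e/ ([-round]) → [ɤ]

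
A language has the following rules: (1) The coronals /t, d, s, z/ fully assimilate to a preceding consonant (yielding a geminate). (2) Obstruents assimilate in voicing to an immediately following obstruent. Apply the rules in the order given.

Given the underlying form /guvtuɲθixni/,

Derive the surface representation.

[guvvuɲθixni]

Rule 1: /t/ after /v/ → [v] (total assimilation)
After rule 1: guvvuɲθixni
Rule 2: no segment meets the rule's conditions; no change.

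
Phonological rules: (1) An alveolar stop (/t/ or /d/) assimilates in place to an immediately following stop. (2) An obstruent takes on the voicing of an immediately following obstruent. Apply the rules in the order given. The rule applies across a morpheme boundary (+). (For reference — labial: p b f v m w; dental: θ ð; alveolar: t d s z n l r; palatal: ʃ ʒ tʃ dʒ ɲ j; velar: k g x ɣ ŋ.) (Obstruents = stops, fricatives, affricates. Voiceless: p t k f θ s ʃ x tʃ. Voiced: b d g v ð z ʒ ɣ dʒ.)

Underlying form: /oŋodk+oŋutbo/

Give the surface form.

Rule 1: /d/ before /k/ (velar) → [g]
Rule 1: /t/ before /b/ (labial) → [p]
After rule 1: oŋogk+oŋupbo
Rule 2: /g/ before /k/ (voiceless) → [k]
Rule 2: /p/ before /b/ (voiced) → [b]

[oŋokk+oŋubbo]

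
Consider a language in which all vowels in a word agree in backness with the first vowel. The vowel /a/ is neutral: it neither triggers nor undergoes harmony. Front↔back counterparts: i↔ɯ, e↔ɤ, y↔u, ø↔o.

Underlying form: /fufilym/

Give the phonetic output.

[fufɯlum]

/i/ harmonizes with /u/ ([+back]) → [ɯ]
/y/ harmonizes with /u/ ([+back]) → [u]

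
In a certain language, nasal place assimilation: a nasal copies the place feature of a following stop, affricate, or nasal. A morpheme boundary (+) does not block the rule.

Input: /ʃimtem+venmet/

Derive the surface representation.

[ʃintem+vemmet]

/m/ before /t/ (alveolar) → [n]
/n/ before /m/ (labial) → [m]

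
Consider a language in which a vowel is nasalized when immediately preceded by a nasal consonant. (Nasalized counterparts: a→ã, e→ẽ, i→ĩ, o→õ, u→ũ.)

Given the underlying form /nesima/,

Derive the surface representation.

[nẽsimã]

/e/ after nasal /n/ → [ẽ]
/a/ after nasal /m/ → [ã]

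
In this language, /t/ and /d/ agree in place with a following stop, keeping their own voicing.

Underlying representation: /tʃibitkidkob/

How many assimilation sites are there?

/t/ before /k/ (velar) → [k]
/d/ before /k/ (velar) → [g]
2 segments change.

2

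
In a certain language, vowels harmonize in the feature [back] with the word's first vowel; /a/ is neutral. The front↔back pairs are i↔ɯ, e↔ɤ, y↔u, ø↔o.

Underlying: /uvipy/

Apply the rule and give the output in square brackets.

/i/ harmonizes with /u/ ([+back]) → [ɯ]
/y/ harmonizes with /u/ ([+back]) → [u]

[uvɯpu]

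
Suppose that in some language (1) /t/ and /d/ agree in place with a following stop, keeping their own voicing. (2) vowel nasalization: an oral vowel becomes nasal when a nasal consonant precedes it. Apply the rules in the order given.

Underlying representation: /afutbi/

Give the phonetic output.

Rule 1: /t/ before /b/ (labial) → [p]
After rule 1: afupbi
Rule 2: no segment meets the rule's conditions; no change.

[afupbi]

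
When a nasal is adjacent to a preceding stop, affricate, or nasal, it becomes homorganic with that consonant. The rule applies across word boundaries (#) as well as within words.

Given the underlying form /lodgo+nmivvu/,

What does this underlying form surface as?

/m/ after /n/ (alveolar) → [n]

[lodgo+nnivvu]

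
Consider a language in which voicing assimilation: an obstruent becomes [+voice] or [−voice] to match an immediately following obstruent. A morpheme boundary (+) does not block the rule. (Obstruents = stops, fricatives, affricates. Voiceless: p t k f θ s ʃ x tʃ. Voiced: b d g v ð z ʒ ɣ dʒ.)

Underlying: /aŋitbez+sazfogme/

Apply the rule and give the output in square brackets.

[aŋidbes+sasfogme]

/t/ before /b/ (voiced) → [d]
/z/ before /s/ (voiceless) → [s]
/z/ before /f/ (voiceless) → [s]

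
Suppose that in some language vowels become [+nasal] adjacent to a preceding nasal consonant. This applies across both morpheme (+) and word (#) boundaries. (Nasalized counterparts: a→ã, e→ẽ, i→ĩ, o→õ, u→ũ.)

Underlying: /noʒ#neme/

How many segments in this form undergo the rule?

/o/ after nasal /n/ → [õ]
/e/ after nasal /n/ → [ẽ]
/e/ after nasal /m/ → [ẽ]
3 segments change.

3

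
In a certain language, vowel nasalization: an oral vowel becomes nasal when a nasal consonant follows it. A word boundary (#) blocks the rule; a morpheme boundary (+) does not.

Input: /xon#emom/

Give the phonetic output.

/o/ before nasal /n/ → [õ]
/e/ before nasal /m/ → [ẽ]
/o/ before nasal /m/ → [õ]

[xõn#ẽmõm]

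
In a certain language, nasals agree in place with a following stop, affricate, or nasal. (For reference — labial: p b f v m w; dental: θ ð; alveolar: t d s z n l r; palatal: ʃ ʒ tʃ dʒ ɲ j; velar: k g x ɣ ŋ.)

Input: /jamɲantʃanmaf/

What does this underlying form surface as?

/m/ before /ɲ/ (palatal) → [ɲ]
/n/ before /tʃ/ (palatal) → [ɲ]
/n/ before /m/ (labial) → [m]

[jaɲɲaɲtʃammaf]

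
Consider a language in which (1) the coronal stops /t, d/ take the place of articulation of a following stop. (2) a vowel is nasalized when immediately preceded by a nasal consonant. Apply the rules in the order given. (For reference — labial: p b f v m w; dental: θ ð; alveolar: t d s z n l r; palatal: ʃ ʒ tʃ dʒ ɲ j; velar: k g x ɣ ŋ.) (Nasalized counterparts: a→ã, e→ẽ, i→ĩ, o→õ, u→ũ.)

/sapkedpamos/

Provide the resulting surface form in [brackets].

[sapkebpamõs]

Rule 1: /d/ before /p/ (labial) → [b]
After rule 1: sapkebpamos
Rule 2: /o/ after nasal /m/ → [õ]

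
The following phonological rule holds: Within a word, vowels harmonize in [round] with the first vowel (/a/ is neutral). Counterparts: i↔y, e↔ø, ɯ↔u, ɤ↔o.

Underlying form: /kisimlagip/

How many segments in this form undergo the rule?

0

No segment meets the rule's conditions.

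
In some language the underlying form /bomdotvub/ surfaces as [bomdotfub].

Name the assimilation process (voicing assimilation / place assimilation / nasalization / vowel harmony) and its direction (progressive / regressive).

/v/→[f].
Each target copies a feature from the preceding segment, so the direction is progressive.

voicing assimilation, progressive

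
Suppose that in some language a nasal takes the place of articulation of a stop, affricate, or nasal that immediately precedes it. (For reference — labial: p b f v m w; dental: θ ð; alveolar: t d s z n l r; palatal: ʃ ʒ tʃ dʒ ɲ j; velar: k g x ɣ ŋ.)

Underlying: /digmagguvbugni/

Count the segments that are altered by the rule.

/m/ after /g/ (velar) → [ŋ]
/n/ after /g/ (velar) → [ŋ]
2 segments change.

2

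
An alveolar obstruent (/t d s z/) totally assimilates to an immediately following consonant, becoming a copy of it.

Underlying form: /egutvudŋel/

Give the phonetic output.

/t/ before /v/ → [v] (total assimilation)
/d/ before /ŋ/ → [ŋ] (total assimilation)

[eguvvuŋŋel]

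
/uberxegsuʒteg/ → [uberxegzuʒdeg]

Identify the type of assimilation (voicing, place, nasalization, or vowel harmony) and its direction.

voicing assimilation, progressive

/s/→[z] /t/→[d].
Each target copies a feature from the preceding segment, so the direction is progressive.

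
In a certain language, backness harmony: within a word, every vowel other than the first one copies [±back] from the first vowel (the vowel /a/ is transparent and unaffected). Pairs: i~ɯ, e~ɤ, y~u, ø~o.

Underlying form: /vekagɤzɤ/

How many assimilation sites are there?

/ɤ/ harmonizes with /e/ ([-back]) → [e]
/ɤ/ harmonizes with /e/ ([-back]) → [e]
2 segments change.

2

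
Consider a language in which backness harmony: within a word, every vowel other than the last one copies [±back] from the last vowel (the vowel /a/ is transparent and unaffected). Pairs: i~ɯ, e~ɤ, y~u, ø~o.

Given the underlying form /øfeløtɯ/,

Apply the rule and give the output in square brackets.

[ofɤlotɯ]

/ø/ harmonizes with /ɯ/ ([+back]) → [o]
/e/ harmonizes with /ɯ/ ([+back]) → [ɤ]
/ø/ harmonizes with /ɯ/ ([+back]) → [o]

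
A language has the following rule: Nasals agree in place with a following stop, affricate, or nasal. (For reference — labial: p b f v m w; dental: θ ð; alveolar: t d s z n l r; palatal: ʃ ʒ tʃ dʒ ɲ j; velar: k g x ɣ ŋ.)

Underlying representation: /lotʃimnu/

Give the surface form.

/m/ before /n/ (alveolar) → [n]

[lotʃinnu]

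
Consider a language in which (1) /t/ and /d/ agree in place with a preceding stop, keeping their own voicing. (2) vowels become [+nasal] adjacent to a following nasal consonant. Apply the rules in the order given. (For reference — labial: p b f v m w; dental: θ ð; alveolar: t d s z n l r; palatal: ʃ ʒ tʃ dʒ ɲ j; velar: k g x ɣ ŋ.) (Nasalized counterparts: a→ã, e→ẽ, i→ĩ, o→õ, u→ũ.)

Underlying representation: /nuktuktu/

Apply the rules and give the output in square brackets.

[nukkukku]

Rule 1: /t/ after /k/ (velar) → [k]
Rule 1: /t/ after /k/ (velar) → [k]
After rule 1: nukkukku
Rule 2: no segment meets the rule's conditions; no change.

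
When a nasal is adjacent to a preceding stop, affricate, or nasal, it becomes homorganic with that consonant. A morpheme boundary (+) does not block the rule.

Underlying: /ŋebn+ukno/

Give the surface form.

[ŋebm+ukŋo]

/n/ after /b/ (labial) → [m]
/n/ after /k/ (velar) → [ŋ]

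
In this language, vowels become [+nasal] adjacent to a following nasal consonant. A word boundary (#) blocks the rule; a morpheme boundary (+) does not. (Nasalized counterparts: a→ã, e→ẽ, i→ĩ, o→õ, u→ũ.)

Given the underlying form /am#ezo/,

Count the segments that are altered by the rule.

/a/ before nasal /m/ → [ã]
1 segment changes.

1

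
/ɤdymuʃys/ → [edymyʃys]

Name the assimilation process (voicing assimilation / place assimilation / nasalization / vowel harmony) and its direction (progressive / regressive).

vowel harmony, regressive

/ɤ/→[e] /u/→[y].
Vowels agree with the last vowel, so the harmony is regressive.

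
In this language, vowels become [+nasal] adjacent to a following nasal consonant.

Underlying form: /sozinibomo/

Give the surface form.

/i/ before nasal /n/ → [ĩ]
/o/ before nasal /m/ → [õ]

[sozĩnibõmo]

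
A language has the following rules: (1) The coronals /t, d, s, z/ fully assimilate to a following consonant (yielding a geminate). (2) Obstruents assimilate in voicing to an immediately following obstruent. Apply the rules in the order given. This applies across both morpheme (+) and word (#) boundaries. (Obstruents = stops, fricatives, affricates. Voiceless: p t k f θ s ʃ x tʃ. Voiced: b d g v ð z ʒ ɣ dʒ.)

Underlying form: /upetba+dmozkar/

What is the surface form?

Rule 1: /t/ before /b/ → [b] (total assimilation)
Rule 1: /d/ before /m/ → [m] (total assimilation)
Rule 1: /z/ before /k/ → [k] (total assimilation)
After rule 1: upebba+mmokkar
Rule 2: no segment meets the rule's conditions; no change.

[upebba+mmokkar]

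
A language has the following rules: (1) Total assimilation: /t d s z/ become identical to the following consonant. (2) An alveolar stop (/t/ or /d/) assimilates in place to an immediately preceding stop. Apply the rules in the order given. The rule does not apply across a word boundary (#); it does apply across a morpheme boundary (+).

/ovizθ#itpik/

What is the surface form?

Rule 1: /z/ before /θ/ → [θ] (total assimilation)
Rule 1: /t/ before /p/ → [p] (total assimilation)
After rule 1: oviθθ#ippik
Rule 2: no segment meets the rule's conditions; no change.

[oviθθ#ippik]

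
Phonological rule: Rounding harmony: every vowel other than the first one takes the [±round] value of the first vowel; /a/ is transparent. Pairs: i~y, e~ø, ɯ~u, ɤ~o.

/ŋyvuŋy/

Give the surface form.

[ŋyvuŋy]

no segment meets the rule's conditions; no change.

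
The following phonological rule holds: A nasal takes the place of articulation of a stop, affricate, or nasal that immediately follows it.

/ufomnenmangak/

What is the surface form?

[ufonnemmaŋgak]

/m/ before /n/ (alveolar) → [n]
/n/ before /m/ (labial) → [m]
/n/ before /g/ (velar) → [ŋ]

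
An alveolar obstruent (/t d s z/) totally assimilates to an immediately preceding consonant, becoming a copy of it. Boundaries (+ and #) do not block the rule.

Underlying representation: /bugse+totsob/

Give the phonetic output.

[bugge+tottob]

/s/ after /g/ → [g] (total assimilation)
/s/ after /t/ → [t] (total assimilation)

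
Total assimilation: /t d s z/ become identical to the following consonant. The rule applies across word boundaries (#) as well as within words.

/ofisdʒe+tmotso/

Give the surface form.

[ofidʒdʒe+mmosso]

/s/ before /dʒ/ → [dʒ] (total assimilation)
/t/ before /m/ → [m] (total assimilation)
/t/ before /s/ → [s] (total assimilation)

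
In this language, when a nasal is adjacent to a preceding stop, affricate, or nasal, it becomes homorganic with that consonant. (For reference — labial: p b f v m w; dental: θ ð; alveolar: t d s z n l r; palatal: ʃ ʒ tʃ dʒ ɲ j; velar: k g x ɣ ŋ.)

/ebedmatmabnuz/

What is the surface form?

[ebednatnabmuz]

/m/ after /d/ (alveolar) → [n]
/m/ after /t/ (alveolar) → [n]
/n/ after /b/ (labial) → [m]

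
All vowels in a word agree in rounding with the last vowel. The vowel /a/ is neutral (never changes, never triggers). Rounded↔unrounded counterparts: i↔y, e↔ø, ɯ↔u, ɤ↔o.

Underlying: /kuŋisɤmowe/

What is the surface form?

[kɯŋisɤmɤwe]

/u/ harmonizes with /e/ ([-round]) → [ɯ]
/o/ harmonizes with /e/ ([-round]) → [ɤ]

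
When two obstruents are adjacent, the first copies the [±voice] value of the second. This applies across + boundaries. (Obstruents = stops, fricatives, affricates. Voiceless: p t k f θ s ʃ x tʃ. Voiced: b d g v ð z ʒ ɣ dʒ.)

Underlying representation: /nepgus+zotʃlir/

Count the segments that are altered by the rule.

2

/p/ before /g/ (voiced) → [b]
/s/ before /z/ (voiced) → [z]
2 segments change.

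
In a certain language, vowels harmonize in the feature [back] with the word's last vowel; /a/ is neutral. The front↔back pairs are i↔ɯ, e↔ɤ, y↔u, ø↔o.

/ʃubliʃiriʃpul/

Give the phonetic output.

/i/ harmonizes with /u/ ([+back]) → [ɯ]
/i/ harmonizes with /u/ ([+back]) → [ɯ]
/i/ harmonizes with /u/ ([+back]) → [ɯ]

[ʃublɯʃɯrɯʃpul]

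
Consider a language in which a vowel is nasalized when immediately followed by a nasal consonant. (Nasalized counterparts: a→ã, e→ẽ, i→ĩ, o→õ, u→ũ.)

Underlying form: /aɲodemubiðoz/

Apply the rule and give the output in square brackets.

[ãɲodẽmubiðoz]

/a/ before nasal /ɲ/ → [ã]
/e/ before nasal /m/ → [ẽ]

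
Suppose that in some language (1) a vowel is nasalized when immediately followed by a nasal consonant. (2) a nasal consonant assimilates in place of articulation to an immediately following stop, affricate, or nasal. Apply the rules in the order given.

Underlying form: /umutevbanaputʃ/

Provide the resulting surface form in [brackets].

Rule 1: /u/ before nasal /m/ → [ũ]
Rule 1: /a/ before nasal /n/ → [ã]
After rule 1: ũmutevbãnaputʃ
Rule 2: no segment meets the rule's conditions; no change.

[ũmutevbãnaputʃ]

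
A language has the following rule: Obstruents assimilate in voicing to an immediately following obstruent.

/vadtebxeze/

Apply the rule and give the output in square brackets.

/d/ before /t/ (voiceless) → [t]
/b/ before /x/ (voiceless) → [p]

[vattepxeze]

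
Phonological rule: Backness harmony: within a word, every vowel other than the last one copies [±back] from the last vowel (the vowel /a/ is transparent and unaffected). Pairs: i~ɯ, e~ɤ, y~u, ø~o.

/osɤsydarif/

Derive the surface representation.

[øsesydarif]

/o/ harmonizes with /i/ ([-back]) → [ø]
/ɤ/ harmonizes with /i/ ([-back]) → [e]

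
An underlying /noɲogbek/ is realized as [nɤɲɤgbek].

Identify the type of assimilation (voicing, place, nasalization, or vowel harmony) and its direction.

vowel harmony, regressive

/o/→[ɤ] /o/→[ɤ].
Vowels agree with the last vowel, so the harmony is regressive.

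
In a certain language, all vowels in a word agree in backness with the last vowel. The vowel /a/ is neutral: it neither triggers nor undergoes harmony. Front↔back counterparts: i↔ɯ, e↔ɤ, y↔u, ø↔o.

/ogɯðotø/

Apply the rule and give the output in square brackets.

[øgiðøtø]

/o/ harmonizes with /ø/ ([-back]) → [ø]
/ɯ/ harmonizes with /ø/ ([-back]) → [i]
/o/ harmonizes with /ø/ ([-back]) → [ø]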